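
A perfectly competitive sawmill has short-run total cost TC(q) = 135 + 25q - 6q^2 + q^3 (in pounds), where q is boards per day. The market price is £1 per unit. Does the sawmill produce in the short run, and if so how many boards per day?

Variable cost is VC = 25q - 6q^2 + q^3, so AVC = VC/q = 25 - 6q + q^2 and MC = dTC/dq = 25 - 12q + 3q^2.
The AVC parabola has its vertex at q = 6/2 = 3, where AVC = 25 - 6·3 + 3^2 = £16.
P = £1 lies below min AVC = £16; no output level covers variable cost.
The firm minimizes its loss by shutting down and losing only its fixed cost of £135.

Shut down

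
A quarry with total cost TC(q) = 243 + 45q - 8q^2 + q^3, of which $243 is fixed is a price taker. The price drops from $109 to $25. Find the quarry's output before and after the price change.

Output falls from 8 to 0 (the firm shuts down)

AVC = 45 - 8q + q^2, minimized at q = 4 where min AVC = $29. MC = 45 - 16q + 3q^2.
With P = $109 above the shutdown price, P = MC gives q = 8.
At P = $25 < min AVC = $29, price no longer covers variable cost at any output, so the firm shuts down: q = 0.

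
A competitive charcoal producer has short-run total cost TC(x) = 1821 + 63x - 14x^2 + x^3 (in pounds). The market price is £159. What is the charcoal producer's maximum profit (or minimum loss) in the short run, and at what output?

Profit = -£381 at x = 12

AVC = 63 - 14x + x^2 has its minimum £14 at x = 7; price £159 clears that bar, so the firm operates.
MC = 63 - 28x + 3x^2. Setting P = MC and taking the root on the rising branch gives x* = 12.
TR = 159·12 = 1908. TC = 1821 + 468 = 2289. Profit = 1908 − 2289 = -£381.
That loss of £381 beats the £1821 the firm would lose by shutting down; producing recovers £1440 of fixed cost.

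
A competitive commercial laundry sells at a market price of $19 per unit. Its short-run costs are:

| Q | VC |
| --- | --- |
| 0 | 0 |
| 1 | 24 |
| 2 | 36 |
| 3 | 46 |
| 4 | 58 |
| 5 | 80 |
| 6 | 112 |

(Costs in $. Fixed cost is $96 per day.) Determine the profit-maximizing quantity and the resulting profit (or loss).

Q = 4; profit = -$78

Tabulate TR − TC: Q=0: -96; Q=1: -101; Q=2: -94; Q=3: -85; Q=4: -78; Q=5: -81; Q=6: -94.
Profit is maximized at Q = 4. AVC there is 58/4 = $14.50 ≤ P, so producing beats shutting down (which would give -$96).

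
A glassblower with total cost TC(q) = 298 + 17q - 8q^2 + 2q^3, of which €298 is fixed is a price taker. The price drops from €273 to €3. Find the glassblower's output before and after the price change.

Output falls from 8 to 0 (the firm shuts down)

MC = 17 - 16q + 6q^2; the shutdown threshold is min AVC = €9 (at q = 2).
With P = €273 above the shutdown price, P = MC gives q = 8.
At P = €3 < min AVC = €9, price no longer covers variable cost at any output, so the firm shuts down: q = 0.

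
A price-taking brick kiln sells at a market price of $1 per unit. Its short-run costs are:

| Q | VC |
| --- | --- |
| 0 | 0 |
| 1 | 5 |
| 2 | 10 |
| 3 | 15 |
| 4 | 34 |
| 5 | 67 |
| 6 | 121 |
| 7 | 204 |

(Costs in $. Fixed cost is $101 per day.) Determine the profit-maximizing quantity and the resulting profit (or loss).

Q = 0 (shut down); profit = -$101

Tabulate TR − TC: Q=0: -101; Q=1: -105; Q=2: -109; Q=3: -113; Q=4: -131; Q=5: -163; Q=6: -216; Q=7: -298.
Profit is highest at Q = 0. Equivalently, the lowest AVC in the table is 5/1 ≈ $5 at Q = 1, and P = $1 falls below it — price never covers variable cost, so the firm shuts down and loses only its fixed cost.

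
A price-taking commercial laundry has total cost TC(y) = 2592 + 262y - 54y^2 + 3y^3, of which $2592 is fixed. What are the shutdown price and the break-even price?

Shutdown price = $19; break-even price = $262

AVC = 262 - 54y + 3y^2; minimized at y = 9, giving min AVC = $19. That is the shutdown price.
ATC = 2592/y + 262 - 54y + 3y^2. Setting dATC/dy = −2592/y^2 − 54 + 6y = 0 gives y = 12 (since 6·12^3 − 54·12^2 = 2592).
min ATC = 2592/12 + 262 − 54·12 + 3·12^2 = $262. That is the break-even price.
For $19 ≤ P < $262 the firm produces at a loss; below $19 it shuts down.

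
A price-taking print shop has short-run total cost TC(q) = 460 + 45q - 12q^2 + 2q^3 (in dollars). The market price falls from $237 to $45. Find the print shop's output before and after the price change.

AVC = 45 - 12q + 2q^2, minimized at q = 3 where min AVC = $27. MC = 45 - 24q + 6q^2.
With P = $237 above the shutdown price, P = MC gives q = 8.
At P = $45 ≥ min AVC, set P = MC: q = 4. The firm stays open but cuts output.

Output falls from 8 to 4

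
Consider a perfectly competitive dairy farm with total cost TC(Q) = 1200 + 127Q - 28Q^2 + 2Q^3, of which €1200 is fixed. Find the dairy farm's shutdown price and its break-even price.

Shutdown price = €29; break-even price = €167

AVC = 127 - 28Q + 2Q^2; minimized at Q = 7, giving min AVC = €29. That is the shutdown price.
ATC = 1200/Q + 127 - 28Q + 2Q^2. Setting dATC/dQ = −1200/Q^2 − 28 + 4Q = 0 gives Q = 10 (since 4·10^3 − 28·10^2 = 1200).
min ATC = 1200/10 + 127 − 28·10 + 2·10^2 = €167. That is the break-even price.
For €29 ≤ P < €167 the firm produces at a loss; below €29 it shuts down.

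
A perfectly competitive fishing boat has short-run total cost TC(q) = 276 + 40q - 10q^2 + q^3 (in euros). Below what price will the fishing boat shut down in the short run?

€15 per unit

The firm shuts down when price falls below the minimum of average variable cost. AVC = VC/q = 40 - 10q + q^2.
At the minimum of AVC, MC = AVC. MC = 40 - 20q + 3q^2; setting MC = AVC gives 2q^2 - 10q = 0, so q = 5. min AVC = 15.
For P < €15 the firm produces nothing.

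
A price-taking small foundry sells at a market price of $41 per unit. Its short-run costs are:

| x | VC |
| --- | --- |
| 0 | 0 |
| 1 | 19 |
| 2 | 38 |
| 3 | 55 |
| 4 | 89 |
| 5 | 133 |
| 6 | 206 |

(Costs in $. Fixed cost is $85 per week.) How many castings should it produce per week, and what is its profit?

Tabulate TR − TC: x=0: -85; x=1: -63; x=2: -41; x=3: -17; x=4: -10; x=5: -13; x=6: -45.
Profit is maximized at x = 4. AVC there is 89/4 = $22.25 ≤ P, so producing beats shutting down (which would give -$85).

x = 4; profit = -$10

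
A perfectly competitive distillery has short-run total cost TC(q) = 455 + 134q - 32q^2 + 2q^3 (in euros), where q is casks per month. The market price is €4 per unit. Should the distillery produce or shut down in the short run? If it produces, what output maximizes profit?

Shut down

Variable cost is VC = 134q - 32q^2 + 2q^3, so AVC = VC/q = 134 - 32q + 2q^2 and MC = dTC/dq = 134 - 64q + 6q^2.
AVC hits its minimum where MC = AVC, at q = 8, giving min AVC = 134 - 32·8 + 2·8^2 = €6.
Since P = €4 < min AVC = €6, price fails to cover variable cost at any output.
Best response: produce nothing and absorb the €455 fixed cost.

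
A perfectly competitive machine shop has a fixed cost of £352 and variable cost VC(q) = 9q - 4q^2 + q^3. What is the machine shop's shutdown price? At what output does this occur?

£5 per unit, at q = 2

Short-run supply begins at min AVC. From VC = 9q - 4q^2 + q^3, AVC = 9 - 4q + q^2.
dAVC/dq = -4 + 2q = 0 gives q = 2. min AVC = 9 - 4·2 + 2^2 = 5.
For P < £5 the firm produces nothing.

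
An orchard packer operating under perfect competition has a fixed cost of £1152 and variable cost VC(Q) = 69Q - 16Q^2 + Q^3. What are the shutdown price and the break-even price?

AVC = 69 - 16Q + Q^2; minimized at Q = 8, giving min AVC = £5. That is the shutdown price.
ATC = 1152/Q + 69 - 16Q + Q^2. Setting dATC/dQ = −1152/Q^2 − 16 + 2Q = 0 gives Q = 12 (since 2·12^3 − 16·12^2 = 1152).
min ATC = 1152/12 + 69 − 16·12 + 12^2 = £117. That is the break-even price.
For £5 ≤ P < £117 the firm produces at a loss; below £5 it shuts down.

Shutdown price = £5; break-even price = £117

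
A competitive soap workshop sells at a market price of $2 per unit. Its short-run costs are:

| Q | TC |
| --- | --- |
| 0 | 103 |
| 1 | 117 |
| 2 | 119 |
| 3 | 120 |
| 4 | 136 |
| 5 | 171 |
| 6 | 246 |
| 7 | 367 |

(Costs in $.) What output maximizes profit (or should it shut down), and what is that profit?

Q = 0 (shut down); profit = -$103

Profit at each row (π = 2Q − TC): Q=0: -103; Q=1: -115; Q=2: -115; Q=3: -114; Q=4: -128; Q=5: -161; Q=6: -234; Q=7: -353.
Profit is highest at Q = 0. Equivalently, the lowest AVC in the table is 17/3 ≈ $5.67 at Q = 3, and P = $2 falls below it — price never covers variable cost, so the firm shuts down and loses only its fixed cost.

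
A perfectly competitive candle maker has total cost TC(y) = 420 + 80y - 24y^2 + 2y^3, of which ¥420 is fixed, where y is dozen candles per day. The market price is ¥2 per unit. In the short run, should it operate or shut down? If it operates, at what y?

Shut down

From TC, MC = TC'(y) = 80 - 48y + 6y^2 and AVC = VC/y = 80 - 24y + 2y^2.
AVC hits its minimum where MC = AVC, at y = 6, giving min AVC = 80 - 24·6 + 2·6^2 = ¥8.
With P < min AVC (¥2 < ¥8), every unit sold adds to the loss.
The firm minimizes its loss by shutting down and losing only its fixed cost of ¥420.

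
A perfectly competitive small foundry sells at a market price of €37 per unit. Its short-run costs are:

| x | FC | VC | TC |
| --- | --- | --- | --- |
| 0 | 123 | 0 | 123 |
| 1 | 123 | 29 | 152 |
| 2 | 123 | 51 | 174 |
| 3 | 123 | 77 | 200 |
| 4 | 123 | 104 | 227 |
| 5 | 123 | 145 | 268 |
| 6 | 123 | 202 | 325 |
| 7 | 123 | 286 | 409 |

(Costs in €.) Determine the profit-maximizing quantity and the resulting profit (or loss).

Compute π = P·x − TC at each output: x=0: -123; x=1: -115; x=2: -100; x=3: -89; x=4: -79; x=5: -83; x=6: -103; x=7: -150.
Profit is maximized at x = 4. AVC there is 104/4 = €26 ≤ P, so producing beats shutting down (which would give -€123).

x = 4; profit = -€79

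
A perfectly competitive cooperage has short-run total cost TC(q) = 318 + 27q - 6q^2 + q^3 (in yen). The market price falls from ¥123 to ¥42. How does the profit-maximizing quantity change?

MC = 27 - 12q + 3q^2; the shutdown threshold is min AVC = ¥18 (at q = 3).
With P = ¥123 above the shutdown price, P = MC gives q = 8.
At P = ¥42 ≥ min AVC, set P = MC: q = 5. The firm stays open but cuts output.

Output falls from 8 to 5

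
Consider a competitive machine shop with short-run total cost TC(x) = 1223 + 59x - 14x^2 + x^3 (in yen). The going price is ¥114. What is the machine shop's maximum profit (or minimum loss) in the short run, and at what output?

Profit = -¥255 at x = 11

AVC = 59 - 14x + x^2 has its minimum ¥10 at x = 7; price ¥114 clears that bar, so the firm operates.
MC = 59 - 28x + 3x^2. Setting P = MC and taking the root on the rising branch gives x* = 11.
TR = 114·11 = 1254. TC = 1223 + 286 = 1509. Profit = 1254 − 1509 = -¥255.
That loss of ¥255 beats the ¥1223 the firm would lose by shutting down; producing recovers ¥968 of fixed cost.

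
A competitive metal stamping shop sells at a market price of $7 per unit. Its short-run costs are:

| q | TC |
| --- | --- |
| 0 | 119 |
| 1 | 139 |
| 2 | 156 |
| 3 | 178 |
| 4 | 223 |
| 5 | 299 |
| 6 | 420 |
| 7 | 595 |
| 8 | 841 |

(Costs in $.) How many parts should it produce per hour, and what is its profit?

q = 0 (shut down); profit = -$119

Tabulate TR − TC: q=0: -119; q=1: -132; q=2: -142; q=3: -157; q=4: -195; q=5: -264; q=6: -378; q=7: -546; q=8: -785.
Profit is highest at q = 0. Equivalently, the lowest AVC in the table is 37/2 ≈ $18.50 at q = 2, and P = $7 falls below it — price never covers variable cost, so the firm shuts down and loses only its fixed cost.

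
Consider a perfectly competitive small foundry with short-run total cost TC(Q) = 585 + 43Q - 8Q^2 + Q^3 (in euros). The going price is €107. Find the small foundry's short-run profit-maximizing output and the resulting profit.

AVC = 43 - 8Q + Q^2 has its minimum €27 at Q = 4; price €107 clears that bar, so the firm operates.
MC = 43 - 16Q + 3Q^2. Setting P = MC and taking the root on the rising branch gives Q* = 8.
TR = 107·8 = 856. TC = 585 + 344 = 929. Profit = 856 − 929 = -€73.
Shutting down would mean losing the fixed cost of €585, so operating at a loss of €73 is better by €512.

Profit = -€73 at Q = 8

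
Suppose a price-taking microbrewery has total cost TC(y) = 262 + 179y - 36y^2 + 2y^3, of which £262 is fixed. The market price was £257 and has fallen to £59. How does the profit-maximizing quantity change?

Output falls from 13 to 10

MC = 179 - 72y + 6y^2; the shutdown threshold is min AVC = £17 (at y = 9).
With P = £257 above the shutdown price, P = MC gives y = 13.
At P = £59 ≥ min AVC, set P = MC: y = 10. The firm stays open but cuts output.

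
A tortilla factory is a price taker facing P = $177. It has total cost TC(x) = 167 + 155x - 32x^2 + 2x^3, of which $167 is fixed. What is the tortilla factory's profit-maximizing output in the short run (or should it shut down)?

Produce at x = 11

Variable cost is VC = 155x - 32x^2 + 2x^3, so AVC = VC/x = 155 - 32x + 2x^2 and MC = dTC/dx = 155 - 64x + 6x^2.
AVC hits its minimum where MC = AVC, at x = 8, giving min AVC = 155 - 32·8 + 2·8^2 = $27.
Since P = $177 ≥ min AVC = $27, price covers variable cost and the firm should produce.
P = MC gives -22 - 64x + 6x^2 = 0, with roots -1/3 and 11. Take the larger (rising MC): x* = 11.
Check: AVC at x = 11 is $45 ≤ P, so revenue covers variable cost.
Profit = P·x − TC = 177·11 − 662 = $1285.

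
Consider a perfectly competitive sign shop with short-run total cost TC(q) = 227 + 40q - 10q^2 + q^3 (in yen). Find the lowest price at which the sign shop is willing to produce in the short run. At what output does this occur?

Short-run supply begins at min AVC. From VC = 40q - 10q^2 + q^3, AVC = 40 - 10q + q^2.
At the minimum of AVC, MC = AVC. MC = 40 - 20q + 3q^2; setting MC = AVC gives 2q^2 - 10q = 0, so q = 5. min AVC = 15.
So the shutdown price is ¥15.

¥15 per unit, at q = 5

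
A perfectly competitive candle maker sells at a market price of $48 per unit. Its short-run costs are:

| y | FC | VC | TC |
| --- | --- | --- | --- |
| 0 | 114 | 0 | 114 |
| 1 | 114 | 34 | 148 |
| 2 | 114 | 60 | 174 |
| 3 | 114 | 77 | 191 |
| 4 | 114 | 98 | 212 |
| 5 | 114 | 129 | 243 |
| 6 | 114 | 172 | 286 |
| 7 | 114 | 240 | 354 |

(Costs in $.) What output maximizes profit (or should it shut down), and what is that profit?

Compute π = P·y − TC at each output: y=0: -114; y=1: -100; y=2: -78; y=3: -47; y=4: -20; y=5: -3; y=6: 2; y=7: -18.
Profit is maximized at y = 6. AVC there is 172/6 = $28.67 ≤ P, so producing beats shutting down (which would give -$114).

y = 6; profit = $2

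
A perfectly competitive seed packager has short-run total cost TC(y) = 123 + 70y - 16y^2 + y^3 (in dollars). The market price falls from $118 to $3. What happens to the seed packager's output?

Output falls from 12 to 0 (the firm shuts down)

AVC = 70 - 16y + y^2, minimized at y = 8 where min AVC = $6. MC = 70 - 32y + 3y^2.
At P = $118 ≥ min AVC, set P = MC on the rising branch: y = 12.
At P = $3 < min AVC = $6, price no longer covers variable cost at any output, so the firm shuts down: y = 0.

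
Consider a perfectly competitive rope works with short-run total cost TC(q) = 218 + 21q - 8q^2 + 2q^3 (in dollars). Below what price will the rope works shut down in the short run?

Short-run supply begins at min AVC. From VC = 21q - 8q^2 + 2q^3, AVC = 21 - 8q + 2q^2.
dAVC/dq = -8 + 4q = 0 gives q = 2. min AVC = 21 - 8·2 + 2·2^2 = 13.
The firm shuts down for any P below $13.

$13 per unit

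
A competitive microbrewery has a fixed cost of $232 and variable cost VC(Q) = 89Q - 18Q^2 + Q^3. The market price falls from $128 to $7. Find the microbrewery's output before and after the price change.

Output falls from 13 to 0 (the firm shuts down)

AVC = 89 - 18Q + Q^2, minimized at Q = 9 where min AVC = $8. MC = 89 - 36Q + 3Q^2.
With P = $128 above the shutdown price, P = MC gives Q = 13.
At P = $7 < min AVC = $8, price no longer covers variable cost at any output, so the firm shuts down: Q = 0.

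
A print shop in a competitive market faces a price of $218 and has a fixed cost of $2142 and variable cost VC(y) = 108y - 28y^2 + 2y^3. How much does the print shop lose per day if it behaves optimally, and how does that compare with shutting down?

Profit = -$206 at y = 11

AVC = 108 - 28y + 2y^2 has its minimum $10 at y = 7; price $218 clears that bar, so the firm operates.
With MC = 108 - 56y + 6y^2, P = MC on the upward-sloping part at y* = 11.
TR = 218·11 = 2398. TC = 2142 + 462 = 2604. Profit = 2398 − 2604 = -$206.
By producing, the firm covers all variable cost plus $1936 of fixed cost; shutting down would lose the full $2142.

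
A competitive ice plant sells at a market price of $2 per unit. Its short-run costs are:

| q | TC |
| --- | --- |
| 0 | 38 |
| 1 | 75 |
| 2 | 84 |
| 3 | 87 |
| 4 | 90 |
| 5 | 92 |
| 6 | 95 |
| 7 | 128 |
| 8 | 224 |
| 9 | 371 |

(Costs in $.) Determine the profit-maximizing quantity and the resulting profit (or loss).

q = 0 (shut down); profit = -$38

Profit at each row (π = 2q − TC): q=0: -38; q=1: -73; q=2: -80; q=3: -81; q=4: -82; q=5: -82; q=6: -83; q=7: -114; q=8: -208; q=9: -353.
Profit is highest at q = 0. Equivalently, the lowest AVC in the table is 57/6 ≈ $9.50 at q = 6, and P = $2 falls below it — price never covers variable cost, so the firm shuts down and loses only its fixed cost.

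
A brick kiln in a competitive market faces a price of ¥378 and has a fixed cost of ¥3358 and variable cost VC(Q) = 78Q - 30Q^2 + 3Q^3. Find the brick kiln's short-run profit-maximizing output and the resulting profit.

AVC = 78 - 30Q + 3Q^2 has its minimum ¥3 at Q = 5; price ¥378 clears that bar, so the firm operates.
With MC = 78 - 60Q + 9Q^2, P = MC on the upward-sloping part at Q* = 10.
TR = 378·10 = 3780. TC = 3358 + 780 = 4138. Profit = 3780 − 4138 = -¥358.
Shutting down would mean losing the fixed cost of ¥3358, so operating at a loss of ¥358 is better by ¥3000.

Profit = -¥358 at Q = 10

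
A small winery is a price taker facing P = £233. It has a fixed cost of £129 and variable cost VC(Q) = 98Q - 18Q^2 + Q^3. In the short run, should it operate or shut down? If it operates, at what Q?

Produce at Q = 15

Strip out fixed cost: VC = 98Q - 18Q^2 + Q^3. Then AVC = 98 - 18Q + Q^2 and MC = 98 - 36Q + 3Q^2.
The AVC parabola has its vertex at Q = 18/2 = 9, where AVC = 98 - 18·9 + 9^2 = £17.
P = £233 exceeds min AVC = £17, so the firm stays open.
Set P = MC: 233 = 98 - 36Q + 3Q^2 → -135 - 36Q + 3Q^2 = 0. The roots are Q = -3 and Q = 15; the profit-maximizing output is on the rising part of MC, so Q* = 15.
Check: AVC at Q = 15 is £53 ≤ P, so revenue covers variable cost.
Profit = P·Q − TC = 233·15 − 924 = £2571.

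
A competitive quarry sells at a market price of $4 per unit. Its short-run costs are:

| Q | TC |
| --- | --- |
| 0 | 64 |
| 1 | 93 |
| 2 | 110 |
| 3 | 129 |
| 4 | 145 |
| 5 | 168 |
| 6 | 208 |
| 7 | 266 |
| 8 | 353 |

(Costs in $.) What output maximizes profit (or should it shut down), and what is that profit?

Q = 0 (shut down); profit = -$64

Tabulate TR − TC: Q=0: -64; Q=1: -89; Q=2: -102; Q=3: -117; Q=4: -129; Q=5: -148; Q=6: -184; Q=7: -238; Q=8: -321.
Profit is highest at Q = 0. Equivalently, the lowest AVC in the table is 81/4 ≈ $20.25 at Q = 4, and P = $4 falls below it — price never covers variable cost, so the firm shuts down and loses only its fixed cost.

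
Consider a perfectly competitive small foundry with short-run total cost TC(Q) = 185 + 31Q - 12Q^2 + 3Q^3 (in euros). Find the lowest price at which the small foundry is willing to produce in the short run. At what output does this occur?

€19 per unit, at Q = 2

The firm shuts down when price falls below the minimum of average variable cost. AVC = VC/Q = 31 - 12Q + 3Q^2.
dAVC/dQ = -12 + 6Q = 0 gives Q = 2. min AVC = 31 - 12·2 + 3·2^2 = 19.
The firm shuts down for any P below €19.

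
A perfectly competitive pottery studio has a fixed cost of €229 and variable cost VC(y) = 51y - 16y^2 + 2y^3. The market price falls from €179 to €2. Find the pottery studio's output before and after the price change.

Output falls from 8 to 0 (the firm shuts down)

MC = 51 - 32y + 6y^2; the shutdown threshold is min AVC = €19 (at y = 4).
At P = €179 ≥ min AVC, set P = MC on the rising branch: y = 8.
At P = €2 < min AVC = €19, price no longer covers variable cost at any output, so the firm shuts down: y = 0.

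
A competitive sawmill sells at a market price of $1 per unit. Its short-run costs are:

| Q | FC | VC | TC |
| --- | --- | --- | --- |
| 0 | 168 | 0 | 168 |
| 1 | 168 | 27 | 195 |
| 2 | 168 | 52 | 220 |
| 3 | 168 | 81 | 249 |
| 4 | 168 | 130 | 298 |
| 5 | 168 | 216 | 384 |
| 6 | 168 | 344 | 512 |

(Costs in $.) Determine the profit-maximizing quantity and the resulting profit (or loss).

Profit at each row (π = 1Q − TC): Q=0: -168; Q=1: -194; Q=2: -218; Q=3: -246; Q=4: -294; Q=5: -379; Q=6: -506.
Profit is highest at Q = 0. Equivalently, the lowest AVC in the table is 52/2 ≈ $26 at Q = 2, and P = $1 falls below it — price never covers variable cost, so the firm shuts down and loses only its fixed cost.

Q = 0 (shut down); profit = -$168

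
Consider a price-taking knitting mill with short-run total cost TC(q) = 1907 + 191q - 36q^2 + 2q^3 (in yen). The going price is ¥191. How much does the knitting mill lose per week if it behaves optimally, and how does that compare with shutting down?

Profit = -¥179 at q = 12

AVC = 191 - 36q + 2q^2 has its minimum ¥29 at q = 9; price ¥191 clears that bar, so the firm operates.
With MC = 191 - 72q + 6q^2, P = MC on the upward-sloping part at q* = 12.
TR = 191·12 = 2292. TC = 1907 + 564 = 2471. Profit = 2292 − 2471 = -¥179.
That loss of ¥179 beats the ¥1907 the firm would lose by shutting down; producing recovers ¥1728 of fixed cost.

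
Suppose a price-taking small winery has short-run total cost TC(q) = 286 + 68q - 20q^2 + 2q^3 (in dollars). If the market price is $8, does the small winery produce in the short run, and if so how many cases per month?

Shut down

From TC, MC = TC'(q) = 68 - 40q + 6q^2 and AVC = VC/q = 68 - 20q + 2q^2.
AVC is minimized where dAVC/dq = -20 + 4q = 0, at q = 5; min AVC = 68 - 20·5 + 2·5^2 = $18.
Since P = $8 < min AVC = $18, price fails to cover variable cost at any output.
Best response: produce nothing and absorb the $286 fixed cost.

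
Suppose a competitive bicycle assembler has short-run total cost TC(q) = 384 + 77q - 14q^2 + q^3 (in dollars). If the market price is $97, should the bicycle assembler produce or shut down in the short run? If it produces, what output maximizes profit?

Produce at q = 10

Strip out fixed cost: VC = 77q - 14q^2 + q^3. Then AVC = 77 - 14q + q^2 and MC = 77 - 28q + 3q^2.
AVC is minimized where dAVC/dq = -14 + 2q = 0, at q = 7; min AVC = 77 - 14·7 + 7^2 = $28.
P = $97 exceeds min AVC = $28, so the firm stays open.
Solving P = MC: -20 - 28q + 3q^2 = 0 ⇒ q = -2/3 or 10. On the upward-sloping branch, q* = 10.
Check: AVC at q = 10 is $37 ≤ P, so revenue covers variable cost.
Profit = P·q − TC = 97·10 − 754 = $216.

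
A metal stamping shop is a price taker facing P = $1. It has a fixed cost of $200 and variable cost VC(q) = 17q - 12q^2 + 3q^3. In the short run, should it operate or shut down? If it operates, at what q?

Strip out fixed cost: VC = 17q - 12q^2 + 3q^3. Then AVC = 17 - 12q + 3q^2 and MC = 17 - 24q + 9q^2.
AVC is minimized where dAVC/dq = -12 + 6q = 0, at q = 2; min AVC = 17 - 12·2 + 3·2^2 = $5.
P = $1 lies below min AVC = $5; no output level covers variable cost.
Best response: produce nothing and absorb the $200 fixed cost.

Shut down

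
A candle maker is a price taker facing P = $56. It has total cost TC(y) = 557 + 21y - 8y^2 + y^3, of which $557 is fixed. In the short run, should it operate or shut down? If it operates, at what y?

Produce at y = 7

From TC, MC = TC'(y) = 21 - 16y + 3y^2 and AVC = VC/y = 21 - 8y + y^2.
AVC hits its minimum where MC = AVC, at y = 4, giving min AVC = 21 - 8·4 + 4^2 = $5.
P = $56 exceeds min AVC = $5, so the firm stays open.
Solving P = MC: -35 - 16y + 3y^2 = 0 ⇒ y = -5/3 or 7. On the upward-sloping branch, y* = 7.
Check: AVC at y = 7 is $14 ≤ P, so revenue covers variable cost.
Profit = P·y − TC = 56·7 − 655 = -$263, a loss, but smaller than the $557 fixed cost the firm would lose by shutting down.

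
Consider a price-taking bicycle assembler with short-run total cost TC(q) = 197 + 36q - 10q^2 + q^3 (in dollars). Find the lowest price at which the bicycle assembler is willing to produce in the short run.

The firm shuts down when price falls below the minimum of average variable cost. AVC = VC/q = 36 - 10q + q^2.
At the minimum of AVC, MC = AVC. MC = 36 - 20q + 3q^2; setting MC = AVC gives 2q^2 - 10q = 0, so q = 5. min AVC = 11.
For P < $11 the firm produces nothing.

$11 per unit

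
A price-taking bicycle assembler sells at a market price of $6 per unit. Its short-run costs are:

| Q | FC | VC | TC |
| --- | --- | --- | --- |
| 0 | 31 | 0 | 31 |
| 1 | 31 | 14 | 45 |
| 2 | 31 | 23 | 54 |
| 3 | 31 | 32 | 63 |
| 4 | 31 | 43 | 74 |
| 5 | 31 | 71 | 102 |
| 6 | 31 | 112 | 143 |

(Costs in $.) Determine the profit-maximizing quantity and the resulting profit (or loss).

Profit at each row (π = 6Q − TC): Q=0: -31; Q=1: -39; Q=2: -42; Q=3: -45; Q=4: -50; Q=5: -72; Q=6: -107.
Profit is highest at Q = 0. Equivalently, the lowest AVC in the table is 32/3 ≈ $10.67 at Q = 3, and P = $6 falls below it — price never covers variable cost, so the firm shuts down and loses only its fixed cost.

Q = 0 (shut down); profit = -$31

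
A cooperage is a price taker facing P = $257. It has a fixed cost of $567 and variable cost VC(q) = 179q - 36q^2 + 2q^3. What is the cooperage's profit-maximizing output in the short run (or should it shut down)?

Produce at q = 13

Strip out fixed cost: VC = 179q - 36q^2 + 2q^3. Then AVC = 179 - 36q + 2q^2 and MC = 179 - 72q + 6q^2.
AVC is minimized where dAVC/dq = -36 + 4q = 0, at q = 9; min AVC = 179 - 36·9 + 2·9^2 = $17.
Since P = $257 ≥ min AVC = $17, price covers variable cost and the firm should produce.
Set P = MC: 257 = 179 - 72q + 6q^2 → -78 - 72q + 6q^2 = 0. The roots are q = -1 and q = 13; the profit-maximizing output is on the rising part of MC, so q* = 13.
Check: AVC at q = 13 is $49 ≤ P, so revenue covers variable cost.
Profit = P·q − TC = 257·13 − 1204 = $2137.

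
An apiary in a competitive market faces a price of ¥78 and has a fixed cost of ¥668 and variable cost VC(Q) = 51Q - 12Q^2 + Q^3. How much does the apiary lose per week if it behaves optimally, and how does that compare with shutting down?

Profit = -¥182 at Q = 9

AVC = 51 - 12Q + Q^2; min AVC = ¥15 at Q = 6. Since P = ¥78 ≥ min AVC, the firm produces.
With MC = 51 - 24Q + 3Q^2, P = MC on the upward-sloping part at Q* = 9.
TR = 78·9 = 702. TC = 668 + 216 = 884. Profit = 702 − 884 = -¥182.
By producing, the firm covers all variable cost plus ¥486 of fixed cost; shutting down would lose the full ¥668.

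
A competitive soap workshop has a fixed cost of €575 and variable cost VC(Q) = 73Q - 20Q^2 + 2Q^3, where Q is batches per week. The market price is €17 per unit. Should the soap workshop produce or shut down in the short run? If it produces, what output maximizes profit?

Shut down

Strip out fixed cost: VC = 73Q - 20Q^2 + 2Q^3. Then AVC = 73 - 20Q + 2Q^2 and MC = 73 - 40Q + 6Q^2.
AVC hits its minimum where MC = AVC, at Q = 5, giving min AVC = 73 - 20·5 + 2·5^2 = €23.
Since P = €17 < min AVC = €23, price fails to cover variable cost at any output.
The firm minimizes its loss by shutting down and losing only its fixed cost of €575.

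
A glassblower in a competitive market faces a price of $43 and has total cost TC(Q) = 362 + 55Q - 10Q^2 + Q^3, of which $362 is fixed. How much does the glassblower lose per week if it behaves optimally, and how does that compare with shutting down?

AVC = 55 - 10Q + Q^2 has its minimum $30 at Q = 5; price $43 clears that bar, so the firm operates.
MC = 55 - 20Q + 3Q^2. Setting P = MC and taking the root on the rising branch gives Q* = 6.
TR = 43·6 = 258. TC = 362 + 186 = 548. Profit = 258 − 548 = -$290.
By producing, the firm covers all variable cost plus $72 of fixed cost; shutting down would lose the full $362.

Profit = -$290 at Q = 6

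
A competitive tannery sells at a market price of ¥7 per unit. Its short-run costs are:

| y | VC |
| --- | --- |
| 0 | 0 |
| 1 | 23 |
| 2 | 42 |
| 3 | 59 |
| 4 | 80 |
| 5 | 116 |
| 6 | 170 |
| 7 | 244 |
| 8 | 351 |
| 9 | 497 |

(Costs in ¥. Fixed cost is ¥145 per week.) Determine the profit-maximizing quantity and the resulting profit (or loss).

Tabulate TR − TC: y=0: -145; y=1: -161; y=2: -173; y=3: -183; y=4: -197; y=5: -226; y=6: -273; y=7: -340; y=8: -440; y=9: -579.
Profit is highest at y = 0. Equivalently, the lowest AVC in the table is 59/3 ≈ ¥19.67 at y = 3, and P = ¥7 falls below it — price never covers variable cost, so the firm shuts down and loses only its fixed cost.

y = 0 (shut down); profit = -¥145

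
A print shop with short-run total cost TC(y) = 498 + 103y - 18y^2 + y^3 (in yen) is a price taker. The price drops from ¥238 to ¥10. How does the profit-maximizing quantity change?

Output falls from 15 to 0 (the firm shuts down)

MC = 103 - 36y + 3y^2; the shutdown threshold is min AVC = ¥22 (at y = 9).
At P = ¥238 ≥ min AVC, set P = MC on the rising branch: y = 15.
At P = ¥10 < min AVC = ¥22, price no longer covers variable cost at any output, so the firm shuts down: y = 0.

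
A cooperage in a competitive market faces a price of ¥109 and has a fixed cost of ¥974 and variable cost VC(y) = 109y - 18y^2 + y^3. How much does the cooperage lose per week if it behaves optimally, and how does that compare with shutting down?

AVC = 109 - 18y + y^2; min AVC = ¥28 at y = 9. Since P = ¥109 ≥ min AVC, the firm produces.
MC = 109 - 36y + 3y^2. Setting P = MC and taking the root on the rising branch gives y* = 12.
TR = 109·12 = 1308. TC = 974 + 444 = 1418. Profit = 1308 − 1418 = -¥110.
Shutting down would mean losing the fixed cost of ¥974, so operating at a loss of ¥110 is better by ¥864.

Profit = -¥110 at y = 12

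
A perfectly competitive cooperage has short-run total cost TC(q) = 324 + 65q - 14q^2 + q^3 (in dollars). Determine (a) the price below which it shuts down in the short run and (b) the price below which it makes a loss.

Shutdown price = $16; break-even price = $56

Shutdown price = min AVC. AVC = 65 - 14q + q^2, with vertex at q = 7 and minimum $16.
ATC = 324/q + 65 - 14q + q^2. Setting dATC/dq = −324/q^2 − 14 + 2q = 0 gives q = 9 (since 2·9^3 − 14·9^2 = 324).
min ATC = 324/9 + 65 − 14·9 + 9^2 = $56. That is the break-even price.
For $16 ≤ P < $56 the firm produces at a loss; below $16 it shuts down.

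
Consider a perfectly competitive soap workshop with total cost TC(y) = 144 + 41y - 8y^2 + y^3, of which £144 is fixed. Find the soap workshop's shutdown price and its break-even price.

Shutdown price = £25; break-even price = £53

AVC = 41 - 8y + y^2; minimized at y = 4, giving min AVC = £25. That is the shutdown price.
ATC = 144/y + 41 - 8y + y^2. Setting dATC/dy = −144/y^2 − 8 + 2y = 0 gives y = 6 (since 2·6^3 − 8·6^2 = 144).
min ATC = 144/6 + 41 − 8·6 + 6^2 = £53. That is the break-even price.
Between these two prices the firm operates at a loss; above £53 it earns a profit.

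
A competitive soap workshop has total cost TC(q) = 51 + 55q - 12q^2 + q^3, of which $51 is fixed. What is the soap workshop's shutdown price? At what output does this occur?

Short-run supply begins at min AVC. From VC = 55q - 12q^2 + q^3, AVC = 55 - 12q + q^2.
dAVC/dq = -12 + 2q = 0 gives q = 6. min AVC = 55 - 12·6 + 6^2 = 19.
So the shutdown price is $19.

$19 per unit, at q = 6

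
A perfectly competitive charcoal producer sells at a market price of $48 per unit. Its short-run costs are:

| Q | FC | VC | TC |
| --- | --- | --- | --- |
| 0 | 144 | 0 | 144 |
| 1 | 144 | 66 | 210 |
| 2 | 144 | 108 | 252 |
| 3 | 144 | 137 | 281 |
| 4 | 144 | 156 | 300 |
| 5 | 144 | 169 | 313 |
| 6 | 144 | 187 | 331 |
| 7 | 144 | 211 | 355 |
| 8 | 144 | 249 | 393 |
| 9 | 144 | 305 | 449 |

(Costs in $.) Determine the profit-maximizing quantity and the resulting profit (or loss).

Compute π = P·Q − TC at each output: Q=0: -144; Q=1: -162; Q=2: -156; Q=3: -137; Q=4: -108; Q=5: -73; Q=6: -43; Q=7: -19; Q=8: -9; Q=9: -17.
Profit is maximized at Q = 8. AVC there is 249/8 = $31.12 ≤ P, so producing beats shutting down (which would give -$144).

Q = 8; profit = -$9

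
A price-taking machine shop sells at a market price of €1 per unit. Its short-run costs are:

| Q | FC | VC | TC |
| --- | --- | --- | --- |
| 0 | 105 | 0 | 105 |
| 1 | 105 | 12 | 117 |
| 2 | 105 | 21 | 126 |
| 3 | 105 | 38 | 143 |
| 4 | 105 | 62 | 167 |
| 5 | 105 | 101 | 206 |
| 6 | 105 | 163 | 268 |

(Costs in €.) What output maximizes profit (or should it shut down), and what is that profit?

Q = 0 (shut down); profit = -€105

Compute π = P·Q − TC at each output: Q=0: -105; Q=1: -116; Q=2: -124; Q=3: -140; Q=4: -163; Q=5: -201; Q=6: -262.
Profit is highest at Q = 0. Equivalently, the lowest AVC in the table is 21/2 ≈ €10.50 at Q = 2, and P = €1 falls below it — price never covers variable cost, so the firm shuts down and loses only its fixed cost.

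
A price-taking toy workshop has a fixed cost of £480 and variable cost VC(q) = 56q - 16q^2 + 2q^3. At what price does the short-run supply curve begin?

Short-run supply begins at min AVC. From VC = 56q - 16q^2 + 2q^3, AVC = 56 - 16q + 2q^2.
At the minimum of AVC, MC = AVC. MC = 56 - 32q + 6q^2; setting MC = AVC gives 4q^2 - 16q = 0, so q = 4. min AVC = 24.
So the shutdown price is £24.

£24 per unit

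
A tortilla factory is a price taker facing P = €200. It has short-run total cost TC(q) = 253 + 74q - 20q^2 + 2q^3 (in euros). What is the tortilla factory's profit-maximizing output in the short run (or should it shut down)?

From TC, MC = TC'(q) = 74 - 40q + 6q^2 and AVC = VC/q = 74 - 20q + 2q^2.
AVC hits its minimum where MC = AVC, at q = 5, giving min AVC = 74 - 20·5 + 2·5^2 = €24.
Because €200 ≥ €24, revenue can cover variable cost; the firm operates.
Solving P = MC: -126 - 40q + 6q^2 = 0 ⇒ q = -7/3 or 9. On the upward-sloping branch, q* = 9.
Check: AVC at q = 9 is €56 ≤ P, so revenue covers variable cost.
Profit = P·q − TC = 200·9 − 757 = €1043.

Produce at q = 9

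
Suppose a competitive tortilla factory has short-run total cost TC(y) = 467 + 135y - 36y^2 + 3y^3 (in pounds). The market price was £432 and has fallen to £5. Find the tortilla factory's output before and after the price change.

AVC = 135 - 36y + 3y^2, minimized at y = 6 where min AVC = £27. MC = 135 - 72y + 9y^2.
With P = £432 above the shutdown price, P = MC gives y = 11.
At P = £5 < min AVC = £27, price no longer covers variable cost at any output, so the firm shuts down: y = 0.

Output falls from 11 to 0 (the firm shuts down)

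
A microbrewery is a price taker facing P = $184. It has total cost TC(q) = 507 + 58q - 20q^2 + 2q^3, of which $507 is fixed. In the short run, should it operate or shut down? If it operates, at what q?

Strip out fixed cost: VC = 58q - 20q^2 + 2q^3. Then AVC = 58 - 20q + 2q^2 and MC = 58 - 40q + 6q^2.
AVC hits its minimum where MC = AVC, at q = 5, giving min AVC = 58 - 20·5 + 2·5^2 = $8.
Because $184 ≥ $8, revenue can cover variable cost; the firm operates.
Set P = MC: 184 = 58 - 40q + 6q^2 → -126 - 40q + 6q^2 = 0. The roots are q = -7/3 and q = 9; the profit-maximizing output is on the rising part of MC, so q* = 9.
Check: AVC at q = 9 is $40 ≤ P, so revenue covers variable cost.
Profit = P·q − TC = 184·9 − 867 = $789.

Produce at q = 9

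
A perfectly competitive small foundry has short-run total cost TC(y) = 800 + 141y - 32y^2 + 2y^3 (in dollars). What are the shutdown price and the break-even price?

Shutdown price = $13; break-even price = $101

AVC = 141 - 32y + 2y^2; minimized at y = 8, giving min AVC = $13. That is the shutdown price.
ATC = 800/y + 141 - 32y + 2y^2. Setting dATC/dy = −800/y^2 − 32 + 4y = 0 gives y = 10 (since 4·10^3 − 32·10^2 = 800).
min ATC = 800/10 + 141 − 32·10 + 2·10^2 = $101. That is the break-even price.
For $13 ≤ P < $101 the firm produces at a loss; below $13 it shuts down.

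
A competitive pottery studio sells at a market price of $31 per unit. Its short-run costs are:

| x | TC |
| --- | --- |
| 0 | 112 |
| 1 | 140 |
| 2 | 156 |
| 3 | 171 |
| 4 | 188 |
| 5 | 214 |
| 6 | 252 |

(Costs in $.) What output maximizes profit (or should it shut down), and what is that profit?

x = 5; profit = -$59

Compute π = P·x − TC at each output: x=0: -112; x=1: -109; x=2: -94; x=3: -78; x=4: -64; x=5: -59; x=6: -66.
Profit is maximized at x = 5. AVC there is 102/5 = $20.40 ≤ P, so producing beats shutting down (which would give -$112).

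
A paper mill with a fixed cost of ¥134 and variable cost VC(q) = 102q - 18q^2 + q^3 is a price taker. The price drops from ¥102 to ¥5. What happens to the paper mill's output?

Output falls from 12 to 0 (the firm shuts down)

MC = 102 - 36q + 3q^2; the shutdown threshold is min AVC = ¥21 (at q = 9).
At P = ¥102 ≥ min AVC, set P = MC on the rising branch: q = 12.
At P = ¥5 < min AVC = ¥21, price no longer covers variable cost at any output, so the firm shuts down: q = 0.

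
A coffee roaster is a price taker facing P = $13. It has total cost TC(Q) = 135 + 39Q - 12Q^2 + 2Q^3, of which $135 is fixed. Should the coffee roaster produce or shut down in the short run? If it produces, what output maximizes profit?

Strip out fixed cost: VC = 39Q - 12Q^2 + 2Q^3. Then AVC = 39 - 12Q + 2Q^2 and MC = 39 - 24Q + 6Q^2.
AVC is minimized where dAVC/dQ = -12 + 4Q = 0, at Q = 3; min AVC = 39 - 12·3 + 2·3^2 = $21.
Since P = $13 < min AVC = $21, price fails to cover variable cost at any output.
Shutting down limits the loss to fixed cost, $135.

Shut down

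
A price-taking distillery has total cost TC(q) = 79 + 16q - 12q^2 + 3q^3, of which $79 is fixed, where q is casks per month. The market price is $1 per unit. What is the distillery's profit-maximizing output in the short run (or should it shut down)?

Variable cost is VC = 16q - 12q^2 + 3q^3, so AVC = VC/q = 16 - 12q + 3q^2 and MC = dTC/dq = 16 - 24q + 9q^2.
AVC is minimized where dAVC/dq = -12 + 6q = 0, at q = 2; min AVC = 16 - 12·2 + 3·2^2 = $4.
Since P = $1 < min AVC = $4, price fails to cover variable cost at any output.
Best response: produce nothing and absorb the $79 fixed cost.

Shut down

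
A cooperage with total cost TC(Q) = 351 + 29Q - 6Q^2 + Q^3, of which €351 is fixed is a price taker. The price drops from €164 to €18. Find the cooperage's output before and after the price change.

AVC = 29 - 6Q + Q^2, minimized at Q = 3 where min AVC = €20. MC = 29 - 12Q + 3Q^2.
At P = €164 ≥ min AVC, set P = MC on the rising branch: Q = 9.
At P = €18 < min AVC = €20, price no longer covers variable cost at any output, so the firm shuts down: Q = 0.

Output falls from 9 to 0 (the firm shuts down)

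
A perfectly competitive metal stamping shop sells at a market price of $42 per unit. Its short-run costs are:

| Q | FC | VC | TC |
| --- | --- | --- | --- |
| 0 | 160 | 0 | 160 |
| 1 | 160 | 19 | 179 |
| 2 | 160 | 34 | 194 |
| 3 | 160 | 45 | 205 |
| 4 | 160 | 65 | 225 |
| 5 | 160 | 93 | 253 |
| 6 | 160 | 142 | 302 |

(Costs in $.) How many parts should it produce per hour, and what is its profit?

Tabulate TR − TC: Q=0: -160; Q=1: -137; Q=2: -110; Q=3: -79; Q=4: -57; Q=5: -43; Q=6: -50.
Profit is maximized at Q = 5. AVC there is 93/5 = $18.60 ≤ P, so producing beats shutting down (which would give -$160).

Q = 5; profit = -$43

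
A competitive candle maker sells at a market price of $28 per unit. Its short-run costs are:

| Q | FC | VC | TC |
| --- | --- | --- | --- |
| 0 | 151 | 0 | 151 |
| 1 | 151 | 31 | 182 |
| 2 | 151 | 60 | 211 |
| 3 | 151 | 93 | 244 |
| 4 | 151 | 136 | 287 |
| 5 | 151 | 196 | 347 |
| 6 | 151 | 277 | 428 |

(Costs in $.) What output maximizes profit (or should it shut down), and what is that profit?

Tabulate TR − TC: Q=0: -151; Q=1: -154; Q=2: -155; Q=3: -160; Q=4: -175; Q=5: -207; Q=6: -260.
Profit is highest at Q = 0. Equivalently, the lowest AVC in the table is 60/2 ≈ $30 at Q = 2, and P = $28 falls below it — price never covers variable cost, so the firm shuts down and loses only its fixed cost.

Q = 0 (shut down); profit = -$151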